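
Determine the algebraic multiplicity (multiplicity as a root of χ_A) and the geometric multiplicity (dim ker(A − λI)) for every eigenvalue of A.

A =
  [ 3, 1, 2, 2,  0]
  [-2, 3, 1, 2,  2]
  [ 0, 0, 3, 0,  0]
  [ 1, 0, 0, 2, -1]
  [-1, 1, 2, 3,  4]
λ = 3: alg = 5, geom = 2

Step 1 — factor the characteristic polynomial to read off the algebraic multiplicities:
  χ_A(x) = (x - 3)^5

Step 2 — compute geometric multiplicities via the rank-nullity identity g(λ) = n − rank(A − λI):
  rank(A − (3)·I) = 3, so dim ker(A − (3)·I) = n − 3 = 2

Summary:
  λ = 3: algebraic multiplicity = 5, geometric multiplicity = 2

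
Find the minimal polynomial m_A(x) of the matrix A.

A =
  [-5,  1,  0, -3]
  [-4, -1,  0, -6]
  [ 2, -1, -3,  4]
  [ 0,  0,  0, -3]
x^2 + 6*x + 9

The characteristic polynomial is χ_A(x) = (x + 3)^4, so the eigenvalues are known. The minimal polynomial is
  m_A(x) = Π_λ (x − λ)^{k_λ}
where k_λ is the size of the *largest* Jordan block for λ (equivalently, the smallest k with (A − λI)^k v = 0 for every generalised eigenvector v of λ).

  λ = -3: largest Jordan block has size 2, contributing (x + 3)^2

So m_A(x) = (x + 3)^2 = x^2 + 6*x + 9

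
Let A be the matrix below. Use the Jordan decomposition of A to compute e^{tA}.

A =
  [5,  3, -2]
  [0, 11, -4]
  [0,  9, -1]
e^{tA} =
  [exp(5*t), 3*t*exp(5*t), -2*t*exp(5*t)]
  [0, 6*t*exp(5*t) + exp(5*t), -4*t*exp(5*t)]
  [0, 9*t*exp(5*t), -6*t*exp(5*t) + exp(5*t)]

Strategy: write A = P · J · P⁻¹ where J is a Jordan canonical form, so e^{tA} = P · e^{tJ} · P⁻¹, and e^{tJ} can be computed block-by-block.

A has Jordan form
J =
  [5, 1, 0]
  [0, 5, 0]
  [0, 0, 5]
(up to reordering of blocks).

Per-block formulas:
  For a 2×2 Jordan block J_2(5): exp(t · J_2(5)) = e^(5t)·(I + t·N), where N is the 2×2 nilpotent shift.
  For a 1×1 block at λ = 5: exp(t · [5]) = [e^(5t)].

After assembling e^{tJ} and conjugating by P, we get:

e^{tA} =
  [exp(5*t), 3*t*exp(5*t), -2*t*exp(5*t)]
  [0, 6*t*exp(5*t) + exp(5*t), -4*t*exp(5*t)]
  [0, 9*t*exp(5*t), -6*t*exp(5*t) + exp(5*t)]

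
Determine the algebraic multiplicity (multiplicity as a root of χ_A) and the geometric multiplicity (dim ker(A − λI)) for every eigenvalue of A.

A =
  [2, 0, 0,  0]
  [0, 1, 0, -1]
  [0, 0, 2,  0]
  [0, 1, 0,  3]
λ = 2: alg = 4, geom = 3

Step 1 — factor the characteristic polynomial to read off the algebraic multiplicities:
  χ_A(x) = (x - 2)^4

Step 2 — compute geometric multiplicities via the rank-nullity identity g(λ) = n − rank(A − λI):
  rank(A − (2)·I) = 1, so dim ker(A − (2)·I) = n − 1 = 3

Summary:
  λ = 2: algebraic multiplicity = 4, geometric multiplicity = 3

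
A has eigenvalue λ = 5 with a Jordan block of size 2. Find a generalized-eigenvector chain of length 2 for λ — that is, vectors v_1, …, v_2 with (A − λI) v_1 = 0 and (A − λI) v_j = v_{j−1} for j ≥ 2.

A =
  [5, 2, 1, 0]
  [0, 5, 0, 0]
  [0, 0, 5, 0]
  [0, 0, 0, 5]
A Jordan chain for λ = 5 of length 2:
v_1 = (2, 0, 0, 0)ᵀ
v_2 = (0, 1, 0, 0)ᵀ

Let N = A − (5)·I. We want v_2 with N^2 v_2 = 0 but N^1 v_2 ≠ 0; then v_{j-1} := N · v_j for j = 2, …, 2.

Pick v_2 = (0, 1, 0, 0)ᵀ.
Then v_1 = N · v_2 = (2, 0, 0, 0)ᵀ.

Sanity check: (A − (5)·I) v_1 = (0, 0, 0, 0)ᵀ = 0. ✓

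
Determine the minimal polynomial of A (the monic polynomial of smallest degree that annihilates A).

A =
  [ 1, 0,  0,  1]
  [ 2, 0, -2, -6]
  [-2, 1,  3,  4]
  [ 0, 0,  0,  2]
x^2 - 3*x + 2

The characteristic polynomial is χ_A(x) = (x - 2)^2*(x - 1)^2, so the eigenvalues are known. The minimal polynomial is
  m_A(x) = Π_λ (x − λ)^{k_λ}
where k_λ is the size of the *largest* Jordan block for λ (equivalently, the smallest k with (A − λI)^k v = 0 for every generalised eigenvector v of λ).

  λ = 1: largest Jordan block has size 1, contributing (x − 1)
  λ = 2: largest Jordan block has size 1, contributing (x − 2)

So m_A(x) = (x - 2)*(x - 1) = x^2 - 3*x + 2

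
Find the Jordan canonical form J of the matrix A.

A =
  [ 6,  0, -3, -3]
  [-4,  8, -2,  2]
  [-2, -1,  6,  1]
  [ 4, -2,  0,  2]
J_1(4) ⊕ J_3(6)

The characteristic polynomial is
  det(x·I − A) = x^4 - 22*x^3 + 180*x^2 - 648*x + 864 = (x - 6)^3*(x - 4)

Eigenvalues and multiplicities (the geometric multiplicity of λ is n − rank(A − λI), which equals the number of Jordan blocks for λ):
  λ = 4: algebraic multiplicity = 1, geometric multiplicity = 1
  λ = 6: algebraic multiplicity = 3, geometric multiplicity = 1

Determining the block sizes for each eigenvalue:
  λ = 4: one block (gm = 1), so the single block has size am = 1 → block sizes [1]
  λ = 6: one block (gm = 1), so the single block has size am = 3 → block sizes [3]

Assembling the blocks gives a Jordan form
J =
  [4, 0, 0, 0]
  [0, 6, 1, 0]
  [0, 0, 6, 1]
  [0, 0, 0, 6]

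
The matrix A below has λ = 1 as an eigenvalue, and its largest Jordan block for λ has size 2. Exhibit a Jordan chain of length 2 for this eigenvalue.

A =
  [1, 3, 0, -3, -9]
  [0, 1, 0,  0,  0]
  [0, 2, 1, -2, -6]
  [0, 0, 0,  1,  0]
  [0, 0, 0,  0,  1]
A Jordan chain for λ = 1 of length 2:
v_1 = (3, 0, 2, 0, 0)ᵀ
v_2 = (0, 1, 0, 0, 0)ᵀ

Let N = A − (1)·I. We want v_2 with N^2 v_2 = 0 but N^1 v_2 ≠ 0; then v_{j-1} := N · v_j for j = 2, …, 2.

Pick v_2 = (0, 1, 0, 0, 0)ᵀ.
Then v_1 = N · v_2 = (3, 0, 2, 0, 0)ᵀ.

Sanity check: (A − (1)·I) v_1 = (0, 0, 0, 0, 0)ᵀ = 0. ✓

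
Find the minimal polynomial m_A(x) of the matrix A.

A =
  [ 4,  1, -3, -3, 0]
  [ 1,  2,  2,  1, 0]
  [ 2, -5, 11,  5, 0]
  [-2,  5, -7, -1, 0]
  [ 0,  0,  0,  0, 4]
x^3 - 12*x^2 + 48*x - 64

The characteristic polynomial is χ_A(x) = (x - 4)^5, so the eigenvalues are known. The minimal polynomial is
  m_A(x) = Π_λ (x − λ)^{k_λ}
where k_λ is the size of the *largest* Jordan block for λ (equivalently, the smallest k with (A − λI)^k v = 0 for every generalised eigenvector v of λ).

  λ = 4: largest Jordan block has size 3, contributing (x − 4)^3

So m_A(x) = (x - 4)^3 = x^3 - 12*x^2 + 48*x - 64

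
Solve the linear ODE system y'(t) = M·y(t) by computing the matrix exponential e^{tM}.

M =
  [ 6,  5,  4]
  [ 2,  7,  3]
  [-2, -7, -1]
e^{tM} =
  [3*t^2*exp(4*t) + 2*t*exp(4*t) + exp(4*t), -3*t^2*exp(4*t)/2 + 5*t*exp(4*t), 3*t^2*exp(4*t)/2 + 4*t*exp(4*t)]
  [2*t^2*exp(4*t) + 2*t*exp(4*t), -t^2*exp(4*t) + 3*t*exp(4*t) + exp(4*t), t^2*exp(4*t) + 3*t*exp(4*t)]
  [-4*t^2*exp(4*t) - 2*t*exp(4*t), 2*t^2*exp(4*t) - 7*t*exp(4*t), -2*t^2*exp(4*t) - 5*t*exp(4*t) + exp(4*t)]

Strategy: write M = P · J · P⁻¹ where J is a Jordan canonical form, so e^{tM} = P · e^{tJ} · P⁻¹, and e^{tJ} can be computed block-by-block.

M has Jordan form
J =
  [4, 1, 0]
  [0, 4, 1]
  [0, 0, 4]
(up to reordering of blocks).

Per-block formulas:
  For a 3×3 Jordan block J_3(4): exp(t · J_3(4)) = e^(4t)·(I + t·N + (t^2/2)·N^2), where N is the 3×3 nilpotent shift.

After assembling e^{tJ} and conjugating by P, we get:

e^{tM} =
  [3*t^2*exp(4*t) + 2*t*exp(4*t) + exp(4*t), -3*t^2*exp(4*t)/2 + 5*t*exp(4*t), 3*t^2*exp(4*t)/2 + 4*t*exp(4*t)]
  [2*t^2*exp(4*t) + 2*t*exp(4*t), -t^2*exp(4*t) + 3*t*exp(4*t) + exp(4*t), t^2*exp(4*t) + 3*t*exp(4*t)]
  [-4*t^2*exp(4*t) - 2*t*exp(4*t), 2*t^2*exp(4*t) - 7*t*exp(4*t), -2*t^2*exp(4*t) - 5*t*exp(4*t) + exp(4*t)]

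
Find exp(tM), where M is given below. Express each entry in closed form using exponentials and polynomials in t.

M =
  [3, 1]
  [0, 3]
e^{tM} =
  [exp(3*t), t*exp(3*t)]
  [0, exp(3*t)]

Strategy: write M = P · J · P⁻¹ where J is a Jordan canonical form, so e^{tM} = P · e^{tJ} · P⁻¹, and e^{tJ} can be computed block-by-block.

M has Jordan form
J =
  [3, 1]
  [0, 3]
(up to reordering of blocks).

Per-block formulas:
  For a 2×2 Jordan block J_2(3): exp(t · J_2(3)) = e^(3t)·(I + t·N), where N is the 2×2 nilpotent shift.

After assembling e^{tJ} and conjugating by P, we get:

e^{tM} =
  [exp(3*t), t*exp(3*t)]
  [0, exp(3*t)]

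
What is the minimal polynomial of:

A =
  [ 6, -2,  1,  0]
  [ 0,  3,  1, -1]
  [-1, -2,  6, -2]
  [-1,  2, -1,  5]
x^2 - 10*x + 25

The characteristic polynomial is χ_A(x) = (x - 5)^4, so the eigenvalues are known. The minimal polynomial is
  m_A(x) = Π_λ (x − λ)^{k_λ}
where k_λ is the size of the *largest* Jordan block for λ (equivalently, the smallest k with (A − λI)^k v = 0 for every generalised eigenvector v of λ).

  λ = 5: largest Jordan block has size 2, contributing (x − 5)^2

So m_A(x) = (x - 5)^2 = x^2 - 10*x + 25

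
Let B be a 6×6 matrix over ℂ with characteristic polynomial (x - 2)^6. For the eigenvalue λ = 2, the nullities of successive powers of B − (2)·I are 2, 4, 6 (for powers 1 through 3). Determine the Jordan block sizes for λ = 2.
Block sizes for λ = 2: [3, 3]

From the dimensions of kernels of powers, the number of Jordan blocks of size at least j is d_j − d_{j−1} where d_j = dim ker(N^j) (with d_0 = 0). Computing the differences gives [2, 2, 2].
The number of blocks of size exactly k is (#blocks of size ≥ k) − (#blocks of size ≥ k + 1), so the partition is: 2 block(s) of size 3.
In nonincreasing order the block sizes are [3, 3].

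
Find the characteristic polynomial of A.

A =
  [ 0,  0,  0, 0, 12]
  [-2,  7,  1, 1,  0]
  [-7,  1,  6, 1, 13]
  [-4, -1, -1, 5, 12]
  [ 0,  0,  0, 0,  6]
x^5 - 24*x^4 + 216*x^3 - 864*x^2 + 1296*x

Expanding det(x·I − A) (e.g. by cofactor expansion or by noting that A is similar to its Jordan form J, which has the same characteristic polynomial as A) gives
  χ_A(x) = x^5 - 24*x^4 + 216*x^3 - 864*x^2 + 1296*x
which factors as x*(x - 6)^4. The eigenvalues (with algebraic multiplicities) are λ = 0 with multiplicity 1, λ = 6 with multiplicity 4.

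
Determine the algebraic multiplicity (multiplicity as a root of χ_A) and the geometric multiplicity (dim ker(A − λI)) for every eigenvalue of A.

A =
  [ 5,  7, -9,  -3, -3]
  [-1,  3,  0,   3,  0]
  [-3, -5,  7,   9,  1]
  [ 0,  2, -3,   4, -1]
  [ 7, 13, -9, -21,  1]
λ = 4: alg = 5, geom = 3

Step 1 — factor the characteristic polynomial to read off the algebraic multiplicities:
  χ_A(x) = (x - 4)^5

Step 2 — compute geometric multiplicities via the rank-nullity identity g(λ) = n − rank(A − λI):
  rank(A − (4)·I) = 2, so dim ker(A − (4)·I) = n − 2 = 3

Summary:
  λ = 4: algebraic multiplicity = 5, geometric multiplicity = 3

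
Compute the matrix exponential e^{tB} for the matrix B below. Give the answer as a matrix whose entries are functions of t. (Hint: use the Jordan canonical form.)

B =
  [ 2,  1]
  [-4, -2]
e^{tB} =
  [2*t + 1, t]
  [-4*t, 1 - 2*t]

Strategy: write B = P · J · P⁻¹ where J is a Jordan canonical form, so e^{tB} = P · e^{tJ} · P⁻¹, and e^{tJ} can be computed block-by-block.

B has Jordan form
J =
  [0, 1]
  [0, 0]
(up to reordering of blocks).

Per-block formulas:
  For a 2×2 Jordan block J_2(0): exp(t · J_2(0)) = e^(0t)·(I + t·N), where N is the 2×2 nilpotent shift.

After assembling e^{tJ} and conjugating by P, we get:

e^{tB} =
  [2*t + 1, t]
  [-4*t, 1 - 2*t]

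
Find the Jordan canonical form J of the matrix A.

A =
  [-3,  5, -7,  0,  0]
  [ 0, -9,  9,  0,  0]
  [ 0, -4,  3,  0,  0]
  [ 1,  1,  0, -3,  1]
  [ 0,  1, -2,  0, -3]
J_3(-3) ⊕ J_2(-3)

The characteristic polynomial is
  det(x·I − A) = x^5 + 15*x^4 + 90*x^3 + 270*x^2 + 405*x + 243 = (x + 3)^5

Eigenvalues and multiplicities (the geometric multiplicity of λ is n − rank(A − λI), which equals the number of Jordan blocks for λ):
  λ = -3: algebraic multiplicity = 5, geometric multiplicity = 2

Determining the block sizes for each eigenvalue:
  λ = -3: with am = 5 and gm = 2, the partition is not yet determined (e.g. several partitions of 5 into 2 parts exist). Let N = A − (-3)·I. Computing rank(N^1) = 3, rank(N^2) = 1, rank(N^3) = 0; the number of blocks of size ≥ j is rank(N^{j−1}) − rank(N^j), giving [2, 2, 1]. So we have 1 block(s) of size 3, 1 block(s) of size 2 → block sizes [3, 2]

Assembling the blocks gives a Jordan form
J =
  [-3,  1,  0,  0,  0]
  [ 0, -3,  1,  0,  0]
  [ 0,  0, -3,  0,  0]
  [ 0,  0,  0, -3,  1]
  [ 0,  0,  0,  0, -3]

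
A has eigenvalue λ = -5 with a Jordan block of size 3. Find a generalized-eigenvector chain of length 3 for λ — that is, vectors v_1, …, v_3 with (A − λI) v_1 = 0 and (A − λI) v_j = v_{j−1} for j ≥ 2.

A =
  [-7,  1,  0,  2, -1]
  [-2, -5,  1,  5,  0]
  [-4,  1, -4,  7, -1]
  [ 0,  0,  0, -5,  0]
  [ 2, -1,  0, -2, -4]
A Jordan chain for λ = -5 of length 3:
v_1 = (-1, -1, -2, 0, 1)ᵀ
v_2 = (1, 0, 1, 0, -1)ᵀ
v_3 = (0, 1, 0, 0, 0)ᵀ

Let N = A − (-5)·I. We want v_3 with N^3 v_3 = 0 but N^2 v_3 ≠ 0; then v_{j-1} := N · v_j for j = 3, …, 2.

Pick v_3 = (0, 1, 0, 0, 0)ᵀ.
Then v_2 = N · v_3 = (1, 0, 1, 0, -1)ᵀ.
Then v_1 = N · v_2 = (-1, -1, -2, 0, 1)ᵀ.

Sanity check: (A − (-5)·I) v_1 = (0, 0, 0, 0, 0)ᵀ = 0. ✓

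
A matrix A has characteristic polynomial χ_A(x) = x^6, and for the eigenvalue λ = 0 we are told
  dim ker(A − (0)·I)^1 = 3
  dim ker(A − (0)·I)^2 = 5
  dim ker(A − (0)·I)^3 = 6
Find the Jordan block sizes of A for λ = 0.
Block sizes for λ = 0: [3, 2, 1]

From the dimensions of kernels of powers, the number of Jordan blocks of size at least j is d_j − d_{j−1} where d_j = dim ker(N^j) (with d_0 = 0). Computing the differences gives [3, 2, 1].
The number of blocks of size exactly k is (#blocks of size ≥ k) − (#blocks of size ≥ k + 1), so the partition is: 1 block(s) of size 1, 1 block(s) of size 2, 1 block(s) of size 3.
In nonincreasing order the block sizes are [3, 2, 1].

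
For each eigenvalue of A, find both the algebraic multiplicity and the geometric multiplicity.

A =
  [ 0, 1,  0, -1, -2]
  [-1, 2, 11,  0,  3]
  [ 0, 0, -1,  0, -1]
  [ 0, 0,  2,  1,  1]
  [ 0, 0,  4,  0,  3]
λ = 1: alg = 5, geom = 2

Step 1 — factor the characteristic polynomial to read off the algebraic multiplicities:
  χ_A(x) = (x - 1)^5

Step 2 — compute geometric multiplicities via the rank-nullity identity g(λ) = n − rank(A − λI):
  rank(A − (1)·I) = 3, so dim ker(A − (1)·I) = n − 3 = 2

Summary:
  λ = 1: algebraic multiplicity = 5, geometric multiplicity = 2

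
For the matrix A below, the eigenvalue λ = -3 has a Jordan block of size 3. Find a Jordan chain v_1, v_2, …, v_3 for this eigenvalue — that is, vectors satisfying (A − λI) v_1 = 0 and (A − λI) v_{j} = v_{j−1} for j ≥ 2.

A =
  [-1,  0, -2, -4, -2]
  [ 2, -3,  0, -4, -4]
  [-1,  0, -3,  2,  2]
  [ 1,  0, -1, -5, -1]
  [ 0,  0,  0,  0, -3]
A Jordan chain for λ = -3 of length 3:
v_1 = (2, 0, 0, 1, 0)ᵀ
v_2 = (2, 2, -1, 1, 0)ᵀ
v_3 = (1, 0, 0, 0, 0)ᵀ

Let N = A − (-3)·I. We want v_3 with N^3 v_3 = 0 but N^2 v_3 ≠ 0; then v_{j-1} := N · v_j for j = 3, …, 2.

Pick v_3 = (1, 0, 0, 0, 0)ᵀ.
Then v_2 = N · v_3 = (2, 2, -1, 1, 0)ᵀ.
Then v_1 = N · v_2 = (2, 0, 0, 1, 0)ᵀ.

Sanity check: (A − (-3)·I) v_1 = (0, 0, 0, 0, 0)ᵀ = 0. ✓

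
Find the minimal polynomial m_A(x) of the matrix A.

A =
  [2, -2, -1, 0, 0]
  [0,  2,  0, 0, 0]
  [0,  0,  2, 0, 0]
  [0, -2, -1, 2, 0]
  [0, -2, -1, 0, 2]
x^2 - 4*x + 4

The characteristic polynomial is χ_A(x) = (x - 2)^5, so the eigenvalues are known. The minimal polynomial is
  m_A(x) = Π_λ (x − λ)^{k_λ}
where k_λ is the size of the *largest* Jordan block for λ (equivalently, the smallest k with (A − λI)^k v = 0 for every generalised eigenvector v of λ).

  λ = 2: largest Jordan block has size 2, contributing (x − 2)^2

So m_A(x) = (x - 2)^2 = x^2 - 4*x + 4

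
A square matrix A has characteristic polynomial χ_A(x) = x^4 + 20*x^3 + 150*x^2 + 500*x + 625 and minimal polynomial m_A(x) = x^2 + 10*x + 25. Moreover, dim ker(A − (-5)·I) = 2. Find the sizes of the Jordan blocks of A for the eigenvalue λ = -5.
Block sizes for λ = -5: [2, 2]

Step 1 — from the characteristic polynomial, algebraic multiplicity of λ = -5 is 4. From dim ker(A − (-5)·I) = 2, there are exactly 2 Jordan blocks for λ = -5.
Step 2 — from the minimal polynomial, the factor (x + 5)^2 tells us the largest block for λ = -5 has size 2.
Step 3 — with total size 4, 2 blocks, and largest block 2, the block sizes (in nonincreasing order) are [2, 2].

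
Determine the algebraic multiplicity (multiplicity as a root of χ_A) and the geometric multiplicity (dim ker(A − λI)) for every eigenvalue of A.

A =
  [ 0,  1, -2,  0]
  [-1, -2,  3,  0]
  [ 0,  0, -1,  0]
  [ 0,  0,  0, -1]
λ = -1: alg = 4, geom = 2

Step 1 — factor the characteristic polynomial to read off the algebraic multiplicities:
  χ_A(x) = (x + 1)^4

Step 2 — compute geometric multiplicities via the rank-nullity identity g(λ) = n − rank(A − λI):
  rank(A − (-1)·I) = 2, so dim ker(A − (-1)·I) = n − 2 = 2

Summary:
  λ = -1: algebraic multiplicity = 4, geometric multiplicity = 2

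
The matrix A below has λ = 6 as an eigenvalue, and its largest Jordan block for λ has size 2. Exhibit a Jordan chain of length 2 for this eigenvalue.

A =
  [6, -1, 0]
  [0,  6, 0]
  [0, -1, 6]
A Jordan chain for λ = 6 of length 2:
v_1 = (-1, 0, -1)ᵀ
v_2 = (0, 1, 0)ᵀ

Let N = A − (6)·I. We want v_2 with N^2 v_2 = 0 but N^1 v_2 ≠ 0; then v_{j-1} := N · v_j for j = 2, …, 2.

Pick v_2 = (0, 1, 0)ᵀ.
Then v_1 = N · v_2 = (-1, 0, -1)ᵀ.

Sanity check: (A − (6)·I) v_1 = (0, 0, 0)ᵀ = 0. ✓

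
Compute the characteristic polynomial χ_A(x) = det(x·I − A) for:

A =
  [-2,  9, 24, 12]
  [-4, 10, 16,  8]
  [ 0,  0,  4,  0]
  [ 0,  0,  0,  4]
x^4 - 16*x^3 + 96*x^2 - 256*x + 256

Expanding det(x·I − A) (e.g. by cofactor expansion or by noting that A is similar to its Jordan form J, which has the same characteristic polynomial as A) gives
  χ_A(x) = x^4 - 16*x^3 + 96*x^2 - 256*x + 256
which factors as (x - 4)^4. The eigenvalues (with algebraic multiplicities) are λ = 4 with multiplicity 4.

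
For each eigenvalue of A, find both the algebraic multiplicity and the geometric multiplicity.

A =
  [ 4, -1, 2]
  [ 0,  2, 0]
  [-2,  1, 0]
λ = 2: alg = 3, geom = 2

Step 1 — factor the characteristic polynomial to read off the algebraic multiplicities:
  χ_A(x) = (x - 2)^3

Step 2 — compute geometric multiplicities via the rank-nullity identity g(λ) = n − rank(A − λI):
  rank(A − (2)·I) = 1, so dim ker(A − (2)·I) = n − 1 = 2

Summary:
  λ = 2: algebraic multiplicity = 3, geometric multiplicity = 2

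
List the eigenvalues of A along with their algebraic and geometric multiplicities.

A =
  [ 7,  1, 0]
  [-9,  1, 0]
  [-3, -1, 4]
λ = 4: alg = 3, geom = 2

Step 1 — factor the characteristic polynomial to read off the algebraic multiplicities:
  χ_A(x) = (x - 4)^3

Step 2 — compute geometric multiplicities via the rank-nullity identity g(λ) = n − rank(A − λI):
  rank(A − (4)·I) = 1, so dim ker(A − (4)·I) = n − 1 = 2

Summary:
  λ = 4: algebraic multiplicity = 3, geometric multiplicity = 2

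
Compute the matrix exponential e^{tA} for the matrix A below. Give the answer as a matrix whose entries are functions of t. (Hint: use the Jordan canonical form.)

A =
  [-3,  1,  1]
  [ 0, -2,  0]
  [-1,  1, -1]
e^{tA} =
  [-t*exp(-2*t) + exp(-2*t), t*exp(-2*t), t*exp(-2*t)]
  [0, exp(-2*t), 0]
  [-t*exp(-2*t), t*exp(-2*t), t*exp(-2*t) + exp(-2*t)]

Strategy: write A = P · J · P⁻¹ where J is a Jordan canonical form, so e^{tA} = P · e^{tJ} · P⁻¹, and e^{tJ} can be computed block-by-block.

A has Jordan form
J =
  [-2,  1,  0]
  [ 0, -2,  0]
  [ 0,  0, -2]
(up to reordering of blocks).

Per-block formulas:
  For a 2×2 Jordan block J_2(-2): exp(t · J_2(-2)) = e^(-2t)·(I + t·N), where N is the 2×2 nilpotent shift.
  For a 1×1 block at λ = -2: exp(t · [-2]) = [e^(-2t)].

After assembling e^{tJ} and conjugating by P, we get:

e^{tA} =
  [-t*exp(-2*t) + exp(-2*t), t*exp(-2*t), t*exp(-2*t)]
  [0, exp(-2*t), 0]
  [-t*exp(-2*t), t*exp(-2*t), t*exp(-2*t) + exp(-2*t)]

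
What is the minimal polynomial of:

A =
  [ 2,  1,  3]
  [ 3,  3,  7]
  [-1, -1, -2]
x^3 - 3*x^2 + 3*x - 1

The characteristic polynomial is χ_A(x) = (x - 1)^3, so the eigenvalues are known. The minimal polynomial is
  m_A(x) = Π_λ (x − λ)^{k_λ}
where k_λ is the size of the *largest* Jordan block for λ (equivalently, the smallest k with (A − λI)^k v = 0 for every generalised eigenvector v of λ).

  λ = 1: largest Jordan block has size 3, contributing (x − 1)^3

So m_A(x) = (x - 1)^3 = x^3 - 3*x^2 + 3*x - 1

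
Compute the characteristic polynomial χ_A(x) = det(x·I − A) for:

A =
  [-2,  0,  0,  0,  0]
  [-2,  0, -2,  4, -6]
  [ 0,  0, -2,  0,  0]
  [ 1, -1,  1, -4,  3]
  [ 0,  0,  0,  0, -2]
x^5 + 10*x^4 + 40*x^3 + 80*x^2 + 80*x + 32

Expanding det(x·I − A) (e.g. by cofactor expansion or by noting that A is similar to its Jordan form J, which has the same characteristic polynomial as A) gives
  χ_A(x) = x^5 + 10*x^4 + 40*x^3 + 80*x^2 + 80*x + 32
which factors as (x + 2)^5. The eigenvalues (with algebraic multiplicities) are λ = -2 with multiplicity 5.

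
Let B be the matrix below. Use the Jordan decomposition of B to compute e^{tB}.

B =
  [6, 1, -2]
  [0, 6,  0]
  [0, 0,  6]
e^{tB} =
  [exp(6*t), t*exp(6*t), -2*t*exp(6*t)]
  [0, exp(6*t), 0]
  [0, 0, exp(6*t)]

Strategy: write B = P · J · P⁻¹ where J is a Jordan canonical form, so e^{tB} = P · e^{tJ} · P⁻¹, and e^{tJ} can be computed block-by-block.

B has Jordan form
J =
  [6, 1, 0]
  [0, 6, 0]
  [0, 0, 6]
(up to reordering of blocks).

Per-block formulas:
  For a 2×2 Jordan block J_2(6): exp(t · J_2(6)) = e^(6t)·(I + t·N), where N is the 2×2 nilpotent shift.
  For a 1×1 block at λ = 6: exp(t · [6]) = [e^(6t)].

After assembling e^{tJ} and conjugating by P, we get:

e^{tB} =
  [exp(6*t), t*exp(6*t), -2*t*exp(6*t)]
  [0, exp(6*t), 0]
  [0, 0, exp(6*t)]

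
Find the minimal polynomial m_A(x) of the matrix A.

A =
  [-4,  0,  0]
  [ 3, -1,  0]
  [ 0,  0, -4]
x^2 + 5*x + 4

The characteristic polynomial is χ_A(x) = (x + 1)*(x + 4)^2, so the eigenvalues are known. The minimal polynomial is
  m_A(x) = Π_λ (x − λ)^{k_λ}
where k_λ is the size of the *largest* Jordan block for λ (equivalently, the smallest k with (A − λI)^k v = 0 for every generalised eigenvector v of λ).

  λ = -4: largest Jordan block has size 1, contributing (x + 4)
  λ = -1: largest Jordan block has size 1, contributing (x + 1)

So m_A(x) = (x + 1)*(x + 4) = x^2 + 5*x + 4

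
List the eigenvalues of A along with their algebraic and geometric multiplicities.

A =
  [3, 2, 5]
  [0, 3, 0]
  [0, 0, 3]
λ = 3: alg = 3, geom = 2

Step 1 — factor the characteristic polynomial to read off the algebraic multiplicities:
  χ_A(x) = (x - 3)^3

Step 2 — compute geometric multiplicities via the rank-nullity identity g(λ) = n − rank(A − λI):
  rank(A − (3)·I) = 1, so dim ker(A − (3)·I) = n − 1 = 2

Summary:
  λ = 3: algebraic multiplicity = 3, geometric multiplicity = 2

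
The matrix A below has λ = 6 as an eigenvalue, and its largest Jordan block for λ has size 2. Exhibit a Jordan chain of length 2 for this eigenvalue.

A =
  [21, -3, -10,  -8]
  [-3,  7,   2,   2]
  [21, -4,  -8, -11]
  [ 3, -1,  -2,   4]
A Jordan chain for λ = 6 of length 2:
v_1 = (15, -3, 21, 3)ᵀ
v_2 = (1, 0, 0, 0)ᵀ

Let N = A − (6)·I. We want v_2 with N^2 v_2 = 0 but N^1 v_2 ≠ 0; then v_{j-1} := N · v_j for j = 2, …, 2.

Pick v_2 = (1, 0, 0, 0)ᵀ.
Then v_1 = N · v_2 = (15, -3, 21, 3)ᵀ.

Sanity check: (A − (6)·I) v_1 = (0, 0, 0, 0)ᵀ = 0. ✓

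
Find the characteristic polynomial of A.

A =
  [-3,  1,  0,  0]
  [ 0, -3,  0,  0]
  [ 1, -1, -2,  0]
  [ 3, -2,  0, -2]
x^4 + 10*x^3 + 37*x^2 + 60*x + 36

Expanding det(x·I − A) (e.g. by cofactor expansion or by noting that A is similar to its Jordan form J, which has the same characteristic polynomial as A) gives
  χ_A(x) = x^4 + 10*x^3 + 37*x^2 + 60*x + 36
which factors as (x + 2)^2*(x + 3)^2. The eigenvalues (with algebraic multiplicities) are λ = -3 with multiplicity 2, λ = -2 with multiplicity 2.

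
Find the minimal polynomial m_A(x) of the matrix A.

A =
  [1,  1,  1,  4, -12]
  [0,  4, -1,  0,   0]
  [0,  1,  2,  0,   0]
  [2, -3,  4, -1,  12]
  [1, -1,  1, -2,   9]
x^3 - 9*x^2 + 27*x - 27

The characteristic polynomial is χ_A(x) = (x - 3)^5, so the eigenvalues are known. The minimal polynomial is
  m_A(x) = Π_λ (x − λ)^{k_λ}
where k_λ is the size of the *largest* Jordan block for λ (equivalently, the smallest k with (A − λI)^k v = 0 for every generalised eigenvector v of λ).

  λ = 3: largest Jordan block has size 3, contributing (x − 3)^3

So m_A(x) = (x - 3)^3 = x^3 - 9*x^2 + 27*x - 27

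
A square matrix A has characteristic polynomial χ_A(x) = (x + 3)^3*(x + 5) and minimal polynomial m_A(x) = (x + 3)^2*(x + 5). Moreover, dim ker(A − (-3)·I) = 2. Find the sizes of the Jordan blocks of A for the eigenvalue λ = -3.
Block sizes for λ = -3: [2, 1]

Step 1 — from the characteristic polynomial, algebraic multiplicity of λ = -3 is 3. From dim ker(A − (-3)·I) = 2, there are exactly 2 Jordan blocks for λ = -3.
Step 2 — from the minimal polynomial, the factor (x + 3)^2 tells us the largest block for λ = -3 has size 2.
Step 3 — with total size 3, 2 blocks, and largest block 2, the block sizes (in nonincreasing order) are [2, 1].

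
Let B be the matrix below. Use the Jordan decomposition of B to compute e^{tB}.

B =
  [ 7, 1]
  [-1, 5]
e^{tB} =
  [t*exp(6*t) + exp(6*t), t*exp(6*t)]
  [-t*exp(6*t), -t*exp(6*t) + exp(6*t)]

Strategy: write B = P · J · P⁻¹ where J is a Jordan canonical form, so e^{tB} = P · e^{tJ} · P⁻¹, and e^{tJ} can be computed block-by-block.

B has Jordan form
J =
  [6, 1]
  [0, 6]
(up to reordering of blocks).

Per-block formulas:
  For a 2×2 Jordan block J_2(6): exp(t · J_2(6)) = e^(6t)·(I + t·N), where N is the 2×2 nilpotent shift.

After assembling e^{tJ} and conjugating by P, we get:

e^{tB} =
  [t*exp(6*t) + exp(6*t), t*exp(6*t)]
  [-t*exp(6*t), -t*exp(6*t) + exp(6*t)]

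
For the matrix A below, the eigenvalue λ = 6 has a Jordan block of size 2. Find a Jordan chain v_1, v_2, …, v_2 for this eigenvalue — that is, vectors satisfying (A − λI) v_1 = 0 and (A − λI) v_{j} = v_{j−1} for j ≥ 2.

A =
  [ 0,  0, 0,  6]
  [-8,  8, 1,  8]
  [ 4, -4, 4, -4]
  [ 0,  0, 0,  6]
A Jordan chain for λ = 6 of length 2:
v_1 = (0, 2, -4, 0)ᵀ
v_2 = (0, 1, 0, 0)ᵀ

Let N = A − (6)·I. We want v_2 with N^2 v_2 = 0 but N^1 v_2 ≠ 0; then v_{j-1} := N · v_j for j = 2, …, 2.

Pick v_2 = (0, 1, 0, 0)ᵀ.
Then v_1 = N · v_2 = (0, 2, -4, 0)ᵀ.

Sanity check: (A − (6)·I) v_1 = (0, 0, 0, 0)ᵀ = 0. ✓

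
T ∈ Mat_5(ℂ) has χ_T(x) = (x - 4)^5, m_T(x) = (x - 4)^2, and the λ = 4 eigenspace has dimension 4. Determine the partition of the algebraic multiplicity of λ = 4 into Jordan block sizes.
Block sizes for λ = 4: [2, 1, 1, 1]

Step 1 — from the characteristic polynomial, algebraic multiplicity of λ = 4 is 5. From dim ker(T − (4)·I) = 4, there are exactly 4 Jordan blocks for λ = 4.
Step 2 — from the minimal polynomial, the factor (x − 4)^2 tells us the largest block for λ = 4 has size 2.
Step 3 — with total size 5, 4 blocks, and largest block 2, the block sizes (in nonincreasing order) are [2, 1, 1, 1].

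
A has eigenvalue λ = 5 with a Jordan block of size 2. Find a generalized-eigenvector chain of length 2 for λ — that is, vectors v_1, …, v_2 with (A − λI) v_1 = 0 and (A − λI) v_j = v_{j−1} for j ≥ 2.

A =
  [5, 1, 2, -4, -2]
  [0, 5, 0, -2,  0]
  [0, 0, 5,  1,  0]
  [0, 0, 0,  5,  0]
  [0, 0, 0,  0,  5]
A Jordan chain for λ = 5 of length 2:
v_1 = (1, 0, 0, 0, 0)ᵀ
v_2 = (0, 1, 0, 0, 0)ᵀ

Let N = A − (5)·I. We want v_2 with N^2 v_2 = 0 but N^1 v_2 ≠ 0; then v_{j-1} := N · v_j for j = 2, …, 2.

Pick v_2 = (0, 1, 0, 0, 0)ᵀ.
Then v_1 = N · v_2 = (1, 0, 0, 0, 0)ᵀ.

Sanity check: (A − (5)·I) v_1 = (0, 0, 0, 0, 0)ᵀ = 0. ✓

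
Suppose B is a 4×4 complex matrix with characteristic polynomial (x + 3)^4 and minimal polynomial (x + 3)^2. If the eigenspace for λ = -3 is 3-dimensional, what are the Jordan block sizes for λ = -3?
Block sizes for λ = -3: [2, 1, 1]

Step 1 — from the characteristic polynomial, algebraic multiplicity of λ = -3 is 4. From dim ker(B − (-3)·I) = 3, there are exactly 3 Jordan blocks for λ = -3.
Step 2 — from the minimal polynomial, the factor (x + 3)^2 tells us the largest block for λ = -3 has size 2.
Step 3 — with total size 4, 3 blocks, and largest block 2, the block sizes (in nonincreasing order) are [2, 1, 1].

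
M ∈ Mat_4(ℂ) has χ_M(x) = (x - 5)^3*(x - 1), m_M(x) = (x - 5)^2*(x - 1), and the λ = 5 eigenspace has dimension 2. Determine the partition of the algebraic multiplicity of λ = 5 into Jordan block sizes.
Block sizes for λ = 5: [2, 1]

Step 1 — from the characteristic polynomial, algebraic multiplicity of λ = 5 is 3. From dim ker(M − (5)·I) = 2, there are exactly 2 Jordan blocks for λ = 5.
Step 2 — from the minimal polynomial, the factor (x − 5)^2 tells us the largest block for λ = 5 has size 2.
Step 3 — with total size 3, 2 blocks, and largest block 2, the block sizes (in nonincreasing order) are [2, 1].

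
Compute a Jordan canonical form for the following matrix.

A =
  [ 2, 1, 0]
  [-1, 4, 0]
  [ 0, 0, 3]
J_2(3) ⊕ J_1(3)

The characteristic polynomial is
  det(x·I − A) = x^3 - 9*x^2 + 27*x - 27 = (x - 3)^3

Eigenvalues and multiplicities (the geometric multiplicity of λ is n − rank(A − λI), which equals the number of Jordan blocks for λ):
  λ = 3: algebraic multiplicity = 3, geometric multiplicity = 2

Determining the block sizes for each eigenvalue:
  λ = 3: 2 blocks summing to 3 forces exactly one block of size 2 and the rest size 1 → block sizes [2, 1]

Assembling the blocks gives a Jordan form
J =
  [3, 1, 0]
  [0, 3, 0]
  [0, 0, 3]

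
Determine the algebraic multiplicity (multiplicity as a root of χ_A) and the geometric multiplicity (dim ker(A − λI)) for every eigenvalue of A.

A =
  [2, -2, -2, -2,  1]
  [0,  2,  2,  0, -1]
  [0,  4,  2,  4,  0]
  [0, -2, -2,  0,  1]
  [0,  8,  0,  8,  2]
λ = 0: alg = 1, geom = 1; λ = 2: alg = 4, geom = 3

Step 1 — factor the characteristic polynomial to read off the algebraic multiplicities:
  χ_A(x) = x*(x - 2)^4

Step 2 — compute geometric multiplicities via the rank-nullity identity g(λ) = n − rank(A − λI):
  rank(A − (0)·I) = 4, so dim ker(A − (0)·I) = n − 4 = 1
  rank(A − (2)·I) = 2, so dim ker(A − (2)·I) = n − 2 = 3

Summary:
  λ = 0: algebraic multiplicity = 1, geometric multiplicity = 1
  λ = 2: algebraic multiplicity = 4, geometric multiplicity = 3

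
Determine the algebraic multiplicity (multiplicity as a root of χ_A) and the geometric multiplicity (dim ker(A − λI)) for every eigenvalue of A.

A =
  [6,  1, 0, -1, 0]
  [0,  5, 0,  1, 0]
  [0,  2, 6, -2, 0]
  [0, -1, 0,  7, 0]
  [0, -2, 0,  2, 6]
λ = 6: alg = 5, geom = 4

Step 1 — factor the characteristic polynomial to read off the algebraic multiplicities:
  χ_A(x) = (x - 6)^5

Step 2 — compute geometric multiplicities via the rank-nullity identity g(λ) = n − rank(A − λI):
  rank(A − (6)·I) = 1, so dim ker(A − (6)·I) = n − 1 = 4

Summary:
  λ = 6: algebraic multiplicity = 5, geometric multiplicity = 4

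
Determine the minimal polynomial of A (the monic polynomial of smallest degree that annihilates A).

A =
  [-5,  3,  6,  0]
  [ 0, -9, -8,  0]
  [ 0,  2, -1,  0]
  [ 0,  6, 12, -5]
x^2 + 10*x + 25

The characteristic polynomial is χ_A(x) = (x + 5)^4, so the eigenvalues are known. The minimal polynomial is
  m_A(x) = Π_λ (x − λ)^{k_λ}
where k_λ is the size of the *largest* Jordan block for λ (equivalently, the smallest k with (A − λI)^k v = 0 for every generalised eigenvector v of λ).

  λ = -5: largest Jordan block has size 2, contributing (x + 5)^2

So m_A(x) = (x + 5)^2 = x^2 + 10*x + 25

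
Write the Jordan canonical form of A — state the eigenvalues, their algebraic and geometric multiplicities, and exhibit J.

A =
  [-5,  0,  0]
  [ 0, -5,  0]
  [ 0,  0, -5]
J_1(-5) ⊕ J_1(-5) ⊕ J_1(-5)

The characteristic polynomial is
  det(x·I − A) = x^3 + 15*x^2 + 75*x + 125 = (x + 5)^3

Eigenvalues and multiplicities (the geometric multiplicity of λ is n − rank(A − λI), which equals the number of Jordan blocks for λ):
  λ = -5: algebraic multiplicity = 3, geometric multiplicity = 3

Determining the block sizes for each eigenvalue:
  λ = -5: gm = am = 3, so every block has size 1 → block sizes [1, 1, 1]

Assembling the blocks gives a Jordan form
J =
  [-5,  0,  0]
  [ 0, -5,  0]
  [ 0,  0, -5]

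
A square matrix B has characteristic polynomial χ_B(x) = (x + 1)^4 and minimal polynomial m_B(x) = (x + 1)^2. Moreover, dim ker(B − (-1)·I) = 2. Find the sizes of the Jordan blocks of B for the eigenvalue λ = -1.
Block sizes for λ = -1: [2, 2]

Step 1 — from the characteristic polynomial, algebraic multiplicity of λ = -1 is 4. From dim ker(B − (-1)·I) = 2, there are exactly 2 Jordan blocks for λ = -1.
Step 2 — from the minimal polynomial, the factor (x + 1)^2 tells us the largest block for λ = -1 has size 2.
Step 3 — with total size 4, 2 blocks, and largest block 2, the block sizes (in nonincreasing order) are [2, 2].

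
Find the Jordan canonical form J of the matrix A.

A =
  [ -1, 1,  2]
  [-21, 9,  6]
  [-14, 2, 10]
J_2(6) ⊕ J_1(6)

The characteristic polynomial is
  det(x·I − A) = x^3 - 18*x^2 + 108*x - 216 = (x - 6)^3

Eigenvalues and multiplicities (the geometric multiplicity of λ is n − rank(A − λI), which equals the number of Jordan blocks for λ):
  λ = 6: algebraic multiplicity = 3, geometric multiplicity = 2

Determining the block sizes for each eigenvalue:
  λ = 6: 2 blocks summing to 3 forces exactly one block of size 2 and the rest size 1 → block sizes [2, 1]

Assembling the blocks gives a Jordan form
J =
  [6, 1, 0]
  [0, 6, 0]
  [0, 0, 6]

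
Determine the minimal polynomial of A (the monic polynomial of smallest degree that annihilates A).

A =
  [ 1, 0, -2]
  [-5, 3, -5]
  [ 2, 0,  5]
x^2 - 6*x + 9

The characteristic polynomial is χ_A(x) = (x - 3)^3, so the eigenvalues are known. The minimal polynomial is
  m_A(x) = Π_λ (x − λ)^{k_λ}
where k_λ is the size of the *largest* Jordan block for λ (equivalently, the smallest k with (A − λI)^k v = 0 for every generalised eigenvector v of λ).

  λ = 3: largest Jordan block has size 2, contributing (x − 3)^2

So m_A(x) = (x - 3)^2 = x^2 - 6*x + 9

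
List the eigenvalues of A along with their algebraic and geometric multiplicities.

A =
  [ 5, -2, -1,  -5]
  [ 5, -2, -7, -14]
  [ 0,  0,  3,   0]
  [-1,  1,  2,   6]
λ = 3: alg = 4, geom = 2

Step 1 — factor the characteristic polynomial to read off the algebraic multiplicities:
  χ_A(x) = (x - 3)^4

Step 2 — compute geometric multiplicities via the rank-nullity identity g(λ) = n − rank(A − λI):
  rank(A − (3)·I) = 2, so dim ker(A − (3)·I) = n − 2 = 2

Summary:
  λ = 3: algebraic multiplicity = 4, geometric multiplicity = 2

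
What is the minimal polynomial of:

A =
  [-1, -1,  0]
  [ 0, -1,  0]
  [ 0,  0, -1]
x^2 + 2*x + 1

The characteristic polynomial is χ_A(x) = (x + 1)^3, so the eigenvalues are known. The minimal polynomial is
  m_A(x) = Π_λ (x − λ)^{k_λ}
where k_λ is the size of the *largest* Jordan block for λ (equivalently, the smallest k with (A − λI)^k v = 0 for every generalised eigenvector v of λ).

  λ = -1: largest Jordan block has size 2, contributing (x + 1)^2

So m_A(x) = (x + 1)^2 = x^2 + 2*x + 1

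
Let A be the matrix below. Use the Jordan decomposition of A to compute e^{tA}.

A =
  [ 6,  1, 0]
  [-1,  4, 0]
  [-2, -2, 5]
e^{tA} =
  [t*exp(5*t) + exp(5*t), t*exp(5*t), 0]
  [-t*exp(5*t), -t*exp(5*t) + exp(5*t), 0]
  [-2*t*exp(5*t), -2*t*exp(5*t), exp(5*t)]

Strategy: write A = P · J · P⁻¹ where J is a Jordan canonical form, so e^{tA} = P · e^{tJ} · P⁻¹, and e^{tJ} can be computed block-by-block.

A has Jordan form
J =
  [5, 1, 0]
  [0, 5, 0]
  [0, 0, 5]
(up to reordering of blocks).

Per-block formulas:
  For a 2×2 Jordan block J_2(5): exp(t · J_2(5)) = e^(5t)·(I + t·N), where N is the 2×2 nilpotent shift.
  For a 1×1 block at λ = 5: exp(t · [5]) = [e^(5t)].

After assembling e^{tJ} and conjugating by P, we get:

e^{tA} =
  [t*exp(5*t) + exp(5*t), t*exp(5*t), 0]
  [-t*exp(5*t), -t*exp(5*t) + exp(5*t), 0]
  [-2*t*exp(5*t), -2*t*exp(5*t), exp(5*t)]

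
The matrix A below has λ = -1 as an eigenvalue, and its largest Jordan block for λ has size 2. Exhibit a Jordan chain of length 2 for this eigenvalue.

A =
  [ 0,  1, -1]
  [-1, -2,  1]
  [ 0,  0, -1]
A Jordan chain for λ = -1 of length 2:
v_1 = (1, -1, 0)ᵀ
v_2 = (1, 0, 0)ᵀ

Let N = A − (-1)·I. We want v_2 with N^2 v_2 = 0 but N^1 v_2 ≠ 0; then v_{j-1} := N · v_j for j = 2, …, 2.

Pick v_2 = (1, 0, 0)ᵀ.
Then v_1 = N · v_2 = (1, -1, 0)ᵀ.

Sanity check: (A − (-1)·I) v_1 = (0, 0, 0)ᵀ = 0. ✓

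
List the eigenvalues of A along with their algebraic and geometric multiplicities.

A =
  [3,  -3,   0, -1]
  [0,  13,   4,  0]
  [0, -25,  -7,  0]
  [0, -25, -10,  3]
λ = 3: alg = 4, geom = 2

Step 1 — factor the characteristic polynomial to read off the algebraic multiplicities:
  χ_A(x) = (x - 3)^4

Step 2 — compute geometric multiplicities via the rank-nullity identity g(λ) = n − rank(A − λI):
  rank(A − (3)·I) = 2, so dim ker(A − (3)·I) = n − 2 = 2

Summary:
  λ = 3: algebraic multiplicity = 4, geometric multiplicity = 2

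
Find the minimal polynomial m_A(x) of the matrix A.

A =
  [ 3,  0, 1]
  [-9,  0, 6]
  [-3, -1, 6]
x^3 - 9*x^2 + 27*x - 27

The characteristic polynomial is χ_A(x) = (x - 3)^3, so the eigenvalues are known. The minimal polynomial is
  m_A(x) = Π_λ (x − λ)^{k_λ}
where k_λ is the size of the *largest* Jordan block for λ (equivalently, the smallest k with (A − λI)^k v = 0 for every generalised eigenvector v of λ).

  λ = 3: largest Jordan block has size 3, contributing (x − 3)^3

So m_A(x) = (x - 3)^3 = x^3 - 9*x^2 + 27*x - 27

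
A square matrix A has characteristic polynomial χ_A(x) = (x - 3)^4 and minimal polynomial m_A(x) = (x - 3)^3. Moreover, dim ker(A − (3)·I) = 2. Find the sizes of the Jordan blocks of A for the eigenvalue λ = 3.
Block sizes for λ = 3: [3, 1]

Step 1 — from the characteristic polynomial, algebraic multiplicity of λ = 3 is 4. From dim ker(A − (3)·I) = 2, there are exactly 2 Jordan blocks for λ = 3.
Step 2 — from the minimal polynomial, the factor (x − 3)^3 tells us the largest block for λ = 3 has size 3.
Step 3 — with total size 4, 2 blocks, and largest block 3, the block sizes (in nonincreasing order) are [3, 1].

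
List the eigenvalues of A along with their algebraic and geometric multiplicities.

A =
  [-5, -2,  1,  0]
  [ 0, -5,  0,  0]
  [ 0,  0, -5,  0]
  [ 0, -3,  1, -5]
λ = -5: alg = 4, geom = 2

Step 1 — factor the characteristic polynomial to read off the algebraic multiplicities:
  χ_A(x) = (x + 5)^4

Step 2 — compute geometric multiplicities via the rank-nullity identity g(λ) = n − rank(A − λI):
  rank(A − (-5)·I) = 2, so dim ker(A − (-5)·I) = n − 2 = 2

Summary:
  λ = -5: algebraic multiplicity = 4, geometric multiplicity = 2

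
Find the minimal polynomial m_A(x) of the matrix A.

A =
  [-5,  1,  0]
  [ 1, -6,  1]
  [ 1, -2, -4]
x^3 + 15*x^2 + 75*x + 125

The characteristic polynomial is χ_A(x) = (x + 5)^3, so the eigenvalues are known. The minimal polynomial is
  m_A(x) = Π_λ (x − λ)^{k_λ}
where k_λ is the size of the *largest* Jordan block for λ (equivalently, the smallest k with (A − λI)^k v = 0 for every generalised eigenvector v of λ).

  λ = -5: largest Jordan block has size 3, contributing (x + 5)^3

So m_A(x) = (x + 5)^3 = x^3 + 15*x^2 + 75*x + 125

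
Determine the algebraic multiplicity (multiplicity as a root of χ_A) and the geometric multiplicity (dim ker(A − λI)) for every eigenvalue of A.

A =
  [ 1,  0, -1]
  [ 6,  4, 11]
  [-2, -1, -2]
λ = 1: alg = 3, geom = 1

Step 1 — factor the characteristic polynomial to read off the algebraic multiplicities:
  χ_A(x) = (x - 1)^3

Step 2 — compute geometric multiplicities via the rank-nullity identity g(λ) = n − rank(A − λI):
  rank(A − (1)·I) = 2, so dim ker(A − (1)·I) = n − 2 = 1

Summary:
  λ = 1: algebraic multiplicity = 3, geometric multiplicity = 1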